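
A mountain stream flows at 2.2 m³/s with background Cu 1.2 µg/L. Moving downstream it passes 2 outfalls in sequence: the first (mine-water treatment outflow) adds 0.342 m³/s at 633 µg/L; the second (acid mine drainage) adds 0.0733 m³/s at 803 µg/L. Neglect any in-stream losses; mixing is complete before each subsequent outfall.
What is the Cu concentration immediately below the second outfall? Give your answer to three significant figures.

Outfall 1: combined Q = 2.542 m³/s; C = (2.200·1.200 + 0.3420·633.0)/2.542 = 86.20 µg/L.
Outfall 2: combined Q = 2.615 m³/s; C = (2.542·86.20 + 0.07330·803.0)/2.615 = 106.3 µg/L.

106 µg/L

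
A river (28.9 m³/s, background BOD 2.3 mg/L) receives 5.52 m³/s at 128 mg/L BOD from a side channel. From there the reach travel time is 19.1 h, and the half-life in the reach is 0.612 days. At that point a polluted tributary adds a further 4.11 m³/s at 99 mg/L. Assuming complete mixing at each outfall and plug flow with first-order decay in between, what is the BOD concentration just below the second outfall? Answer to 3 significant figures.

18.7 mg/L

Flow-weighted average: C = (28.90·2.300 + 5.520·128.0) / 34.42 = 773.0/34.42 = 22.46 mg/L; combined flow 34.42 m³/s.
Half-life 0.612 d → k = ln 2 / 0.612 = 1.133 d⁻¹.
Decay over the reach: 22.46·exp(−kt) = 22.46·0.4060 = 9.119 mg/L.
At the second outfall, C = (34.42·9.119 + 4.110·99.00) / (34.42 + 4.110) = 18.71 mg/L.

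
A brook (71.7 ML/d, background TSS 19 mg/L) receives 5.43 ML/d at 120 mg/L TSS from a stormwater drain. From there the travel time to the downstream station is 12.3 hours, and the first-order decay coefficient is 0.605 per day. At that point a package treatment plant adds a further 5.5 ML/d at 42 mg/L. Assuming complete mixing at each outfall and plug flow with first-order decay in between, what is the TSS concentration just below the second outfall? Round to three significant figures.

After mixing, C = (71.70·19.00 + 5.430·120.0) / 77.13 = 2014/77.13 = 26.11 mg/L; combined flow 77.13 ML/d.
After decay, C = 26.11 × e^(−kt) = 26.11 × 0.7334 = 19.15 mg/L.
Second outfall: C = (77.13·19.15 + 5.500·42.00)/82.63 = 20.67 mg/L.

20.7 mg/L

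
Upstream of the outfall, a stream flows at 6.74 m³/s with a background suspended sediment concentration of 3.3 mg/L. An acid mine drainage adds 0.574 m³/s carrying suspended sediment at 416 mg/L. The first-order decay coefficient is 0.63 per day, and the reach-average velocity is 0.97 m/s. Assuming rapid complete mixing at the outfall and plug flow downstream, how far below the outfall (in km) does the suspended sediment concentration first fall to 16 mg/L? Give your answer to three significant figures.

After mixing, C = (6.740·3.300 + 0.5740·416.0) / 7.314 = 261.0/7.314 = 35.69 mg/L.
Set 35.69·exp(−k·t) = 16 → t = ln(35.69/16)/k = 110000 s = 30.56 h.
Distance = v·t = 0.97·110000 = 106700 m = 106.7 km.

107 km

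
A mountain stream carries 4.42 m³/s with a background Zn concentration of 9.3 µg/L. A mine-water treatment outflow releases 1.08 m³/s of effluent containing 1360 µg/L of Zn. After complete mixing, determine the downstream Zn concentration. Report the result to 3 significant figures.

275 µg/L

Conservation of mass: C = (4.420·9.300 + 1.080·1360) / 5.500 = 1510/5.500 = 274.5 µg/L.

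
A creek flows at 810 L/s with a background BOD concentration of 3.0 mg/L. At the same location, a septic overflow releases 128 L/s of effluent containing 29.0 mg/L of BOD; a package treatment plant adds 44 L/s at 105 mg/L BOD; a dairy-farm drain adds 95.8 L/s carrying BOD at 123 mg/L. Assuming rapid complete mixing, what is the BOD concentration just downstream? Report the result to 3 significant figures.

20.9 mg/L

After mixing, C = (810.0·3.000 + 128.0·29.00 + 44.00·105.0 + 95.80·123.0) / 1078 = 22550/1078 = 20.92 mg/L.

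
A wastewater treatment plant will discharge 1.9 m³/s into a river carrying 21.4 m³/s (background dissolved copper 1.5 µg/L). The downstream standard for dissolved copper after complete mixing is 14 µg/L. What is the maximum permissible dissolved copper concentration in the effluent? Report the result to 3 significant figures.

155 µg/L

At the limit, (Qr·Cr + Qe·Cₑ)/(Qr + Qe) = 14:
Cₑ = (23.30·14 − 21.40·1.500) / 1.900 = 154.8 µg/L.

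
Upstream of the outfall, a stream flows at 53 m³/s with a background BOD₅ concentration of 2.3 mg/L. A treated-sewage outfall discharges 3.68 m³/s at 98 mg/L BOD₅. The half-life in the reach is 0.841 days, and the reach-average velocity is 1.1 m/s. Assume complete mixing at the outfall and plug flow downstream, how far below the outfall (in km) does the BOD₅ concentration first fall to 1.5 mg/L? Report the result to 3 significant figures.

200 km

Mass balance: C = (53.00·2.300 + 3.680·98.00) / 56.68 = 482.5/56.68 = 8.513 mg/L.
Half-life 0.841 d → k = ln 2 / 0.841 = 0.8242 d⁻¹.
Set 8.513·exp(−k·t) = 1.5 → t = ln(8.513/1.5)/k = 182000 s = 50.56 h.
Distance = v·t = 1.1·182000 = 200200 m = 200.2 km.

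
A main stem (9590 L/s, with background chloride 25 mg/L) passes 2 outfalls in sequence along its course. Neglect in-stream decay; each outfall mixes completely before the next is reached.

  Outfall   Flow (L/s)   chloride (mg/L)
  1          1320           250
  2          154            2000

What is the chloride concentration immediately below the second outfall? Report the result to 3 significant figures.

After outfall 1: Q = 9590 + 1320 = 10910 L/s; C = (9590·25.00 + 1320·250.0)/10910 = 52.22 mg/L.
After outfall 2: Q = 10910 + 154.0 = 11060 L/s; C = (10910·52.22 + 154.0·2000)/11060 = 79.33 mg/L.

79.3 mg/L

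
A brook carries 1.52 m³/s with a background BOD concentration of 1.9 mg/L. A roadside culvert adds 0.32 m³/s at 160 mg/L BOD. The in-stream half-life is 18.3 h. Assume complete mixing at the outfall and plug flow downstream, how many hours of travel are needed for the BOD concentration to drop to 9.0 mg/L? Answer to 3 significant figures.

Mass balance: C = (1.520·1.900 + 0.3200·160.0) / 1.840 = 54.09/1.840 = 29.40 mg/L.
Half-life 18.3 h → k = ln 2 / 18.3 = 0.03788 h⁻¹ = 0.9090 d⁻¹.
29.40·exp(−k·t) = 9.0 → t = ln(29.40/9.0)/k = 112500 s = 31.25 h.

31.2 h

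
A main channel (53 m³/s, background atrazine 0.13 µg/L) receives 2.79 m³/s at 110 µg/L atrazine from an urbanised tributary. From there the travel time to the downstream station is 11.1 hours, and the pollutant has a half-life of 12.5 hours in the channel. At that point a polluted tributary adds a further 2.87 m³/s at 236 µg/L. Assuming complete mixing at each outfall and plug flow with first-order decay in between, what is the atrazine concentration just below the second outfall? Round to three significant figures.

14.4 µg/L

Mixed concentration C = ΣQC/ΣQ = (53.00·0.1300 + 2.790·110.0) / 55.79 = 313.8/55.79 = 5.624 µg/L; combined flow 55.79 m³/s.
Half-life 12.5 h → k = ln 2 / 12.5 = 0.05545 h⁻¹ = 1.331 d⁻¹.
First-order decay: C = 5.624·exp(−k·t) = 5.624·0.5404 = 3.039 µg/L.
Second outfall: C = (55.79·3.039 + 2.870·236.0)/58.66 = 14.44 µg/L.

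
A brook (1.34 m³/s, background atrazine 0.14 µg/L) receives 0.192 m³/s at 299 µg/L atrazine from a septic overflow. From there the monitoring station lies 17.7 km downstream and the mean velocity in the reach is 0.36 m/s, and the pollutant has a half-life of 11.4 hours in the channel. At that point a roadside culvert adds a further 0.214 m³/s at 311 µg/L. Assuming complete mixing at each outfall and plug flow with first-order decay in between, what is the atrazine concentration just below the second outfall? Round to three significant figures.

52.5 µg/L

Flow-weighted average: C = (1.340·0.1400 + 0.1920·299.0) / 1.532 = 57.60/1.532 = 37.60 µg/L; combined flow 1.532 m³/s.
Travel time t = 17.7·1000 / 0.36 = 49170 s = 13.66 h.
Half-life 11.4 h → k = ln 2 / 11.4 = 0.06080 h⁻¹ = 1.459 d⁻¹.
First-order decay: C = 37.60·exp(−k·t) = 37.60·0.4359 = 16.39 µg/L.
Second outfall: C = (1.532·16.39 + 0.2140·311.0)/1.746 = 52.50 µg/L.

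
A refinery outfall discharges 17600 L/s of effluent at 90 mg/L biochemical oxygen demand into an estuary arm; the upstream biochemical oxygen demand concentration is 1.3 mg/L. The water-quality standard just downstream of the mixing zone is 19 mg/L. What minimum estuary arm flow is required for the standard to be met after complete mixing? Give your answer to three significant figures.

Set C_mix = 19: (Q·1.300 + 17600·90.00) / (Q + 17600) = 19
→ Q = 17600·(90.00 − 19)/(19 − 1.300) = 70600 L/s.

70600 L/s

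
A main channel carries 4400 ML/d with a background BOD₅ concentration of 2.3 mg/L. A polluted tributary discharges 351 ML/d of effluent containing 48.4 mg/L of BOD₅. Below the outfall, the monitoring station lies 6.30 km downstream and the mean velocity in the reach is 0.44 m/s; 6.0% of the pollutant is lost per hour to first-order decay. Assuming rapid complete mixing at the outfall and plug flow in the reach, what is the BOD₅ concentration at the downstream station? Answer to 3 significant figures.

Mass balance: C = (4400·2.300 + 351.0·48.40) / 4751 = 27110/4751 = 5.706 mg/L.
Travel time t = 6.30·1000 / 0.44 = 14320 s = 3.977 h.
6.0%/h lost → k = −ln(1 − 0.06) = 0.06188 h⁻¹.
After decay, C = 5.706 × e^(−kt) = 5.706 × 0.7818 = 4.461 mg/L.

4.46 mg/L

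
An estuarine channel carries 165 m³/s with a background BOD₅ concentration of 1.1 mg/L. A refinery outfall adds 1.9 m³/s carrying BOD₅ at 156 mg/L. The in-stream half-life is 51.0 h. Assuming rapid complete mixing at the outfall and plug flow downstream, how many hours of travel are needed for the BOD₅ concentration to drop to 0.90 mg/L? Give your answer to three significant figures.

Flow-weighted average: C = (165.0·1.100 + 1.900·156.0) / 166.9 = 477.9/166.9 = 2.863 mg/L.
Half-life 51.0 h → k = ln 2 / 51.0 = 0.01359 h⁻¹ = 0.3262 d⁻¹.
2.863·exp(−k·t) = 0.90 → t = ln(2.863/0.90)/k = 306600 s = 85.16 h.

85.2 h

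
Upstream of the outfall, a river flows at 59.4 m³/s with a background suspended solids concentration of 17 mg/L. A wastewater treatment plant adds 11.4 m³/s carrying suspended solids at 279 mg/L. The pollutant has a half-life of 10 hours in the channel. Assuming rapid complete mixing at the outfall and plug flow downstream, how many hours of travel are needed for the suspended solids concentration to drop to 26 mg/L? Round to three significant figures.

11.9 h

Mass balance: C = (59.40·17.00 + 11.40·279.0) / 70.80 = 4190/70.80 = 59.19 mg/L.
Half-life 10 h → k = ln 2 / 10 = 0.06931 h⁻¹ = 1.664 d⁻¹.
59.19·exp(−k·t) = 26 → t = ln(59.19/26)/k = 42720 s = 11.87 h.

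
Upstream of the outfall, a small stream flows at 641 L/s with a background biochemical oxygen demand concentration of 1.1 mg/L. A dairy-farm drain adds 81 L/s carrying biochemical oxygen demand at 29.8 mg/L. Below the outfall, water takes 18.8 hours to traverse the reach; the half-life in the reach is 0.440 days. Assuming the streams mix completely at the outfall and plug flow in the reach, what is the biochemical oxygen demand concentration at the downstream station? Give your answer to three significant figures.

Flow-weighted average: C = (641.0·1.100 + 81.00·29.80) / 722.0 = 3119/722.0 = 4.320 mg/L.
Half-life 0.440 d → k = ln 2 / 0.440 = 1.575 d⁻¹.
After decay, C = 4.320 × e^(−kt) = 4.320 × 0.2911 = 1.258 mg/L.

1.26 mg/L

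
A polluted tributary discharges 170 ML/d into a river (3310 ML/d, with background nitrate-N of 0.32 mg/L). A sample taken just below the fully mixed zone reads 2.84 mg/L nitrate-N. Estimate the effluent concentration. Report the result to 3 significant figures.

Mass balance: 3310·0.3200 + 170.0·Cₑ = 3480·2.840
→ Cₑ = (3480·2.840 − 3310·0.3200) / 170.0 = 51.91 mg/L.

51.9 mg/L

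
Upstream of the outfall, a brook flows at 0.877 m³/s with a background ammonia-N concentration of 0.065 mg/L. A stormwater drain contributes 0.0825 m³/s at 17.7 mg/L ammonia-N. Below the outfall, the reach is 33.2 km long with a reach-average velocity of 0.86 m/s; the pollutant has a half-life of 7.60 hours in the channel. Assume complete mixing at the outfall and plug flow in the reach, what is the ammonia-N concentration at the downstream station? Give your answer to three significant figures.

Flow-weighted average: C = (0.8770·0.06500 + 0.08250·17.70) / 0.9595 = 1.517/0.9595 = 1.581 mg/L.
Travel time t = 33.2·1000 / 0.86 = 38600 s = 10.72 h.
Half-life 7.60 h → k = ln 2 / 7.60 = 0.09120 h⁻¹ = 2.189 d⁻¹.
Applying C = C₀e^(−kt): 1.581 × 0.3761 = 0.5947 mg/L.

0.595 mg/L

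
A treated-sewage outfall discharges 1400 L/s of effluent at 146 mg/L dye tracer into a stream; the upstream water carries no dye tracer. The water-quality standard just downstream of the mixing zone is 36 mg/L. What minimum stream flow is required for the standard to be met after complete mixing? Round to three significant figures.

4280 L/s

Set C_mix = 36: (Q·0 + 1400·146.0) / (Q + 1400) = 36
→ Q = 1400·(146.0 − 36)/(36 − 0) = 4278 L/s.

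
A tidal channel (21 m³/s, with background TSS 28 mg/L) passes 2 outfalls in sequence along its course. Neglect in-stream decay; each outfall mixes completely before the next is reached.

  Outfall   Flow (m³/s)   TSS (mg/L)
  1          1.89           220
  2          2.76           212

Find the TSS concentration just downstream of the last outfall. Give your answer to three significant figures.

61.9 mg/L

Below outfall 1: Q → 22.89 m³/s, C = (21.00·28.00 + 1.890·220.0)/22.89 = 43.85 mg/L.
Below outfall 2: Q → 25.65 m³/s, C = (22.89·43.85 + 2.760·212.0)/25.65 = 61.95 mg/L.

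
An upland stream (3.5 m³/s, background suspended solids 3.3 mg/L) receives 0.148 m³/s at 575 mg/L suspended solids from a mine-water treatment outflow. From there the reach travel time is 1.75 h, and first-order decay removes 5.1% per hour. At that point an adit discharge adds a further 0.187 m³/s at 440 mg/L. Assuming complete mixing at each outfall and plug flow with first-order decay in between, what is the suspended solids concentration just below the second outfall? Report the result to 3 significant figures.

44.5 mg/L

Mass balance: C = (3.500·3.300 + 0.1480·575.0) / 3.648 = 96.65/3.648 = 26.49 mg/L; combined flow 3.648 m³/s.
5.1%/h lost → k = −ln(1 − 0.051) = 0.05235 h⁻¹.
Applying C = C₀e^(−kt): 26.49 × 0.9125 = 24.17 mg/L.
Second outfall: C = (3.648·24.17 + 0.1870·440.0)/3.835 = 44.45 mg/L.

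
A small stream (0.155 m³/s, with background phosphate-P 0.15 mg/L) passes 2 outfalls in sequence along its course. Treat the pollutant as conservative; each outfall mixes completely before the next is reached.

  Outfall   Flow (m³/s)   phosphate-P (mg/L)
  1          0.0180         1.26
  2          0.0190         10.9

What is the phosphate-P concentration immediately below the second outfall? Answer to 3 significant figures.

Below outfall 1: Q → 0.1730 m³/s, C = (0.1550·0.1500 + 0.01800·1.260)/0.1730 = 0.2655 mg/L.
Below outfall 2: Q → 0.1920 m³/s, C = (0.1730·0.2655 + 0.01900·10.90)/0.1920 = 1.318 mg/L.

1.32 mg/L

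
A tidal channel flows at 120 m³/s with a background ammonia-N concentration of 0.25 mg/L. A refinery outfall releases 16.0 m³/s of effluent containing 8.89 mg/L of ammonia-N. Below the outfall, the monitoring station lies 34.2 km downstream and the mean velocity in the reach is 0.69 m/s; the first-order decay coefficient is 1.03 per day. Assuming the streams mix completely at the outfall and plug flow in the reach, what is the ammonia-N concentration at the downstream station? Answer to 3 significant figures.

0.701 mg/L

Mass balance: C = (120.0·0.2500 + 16.00·8.890) / 136.0 = 172.2/136.0 = 1.266 mg/L.
Travel time t = 34.2·1000 / 0.69 = 49570 s = 13.77 h.
Decay over the reach: 1.266·exp(−kt) = 1.266·0.5538 = 0.7014 mg/L.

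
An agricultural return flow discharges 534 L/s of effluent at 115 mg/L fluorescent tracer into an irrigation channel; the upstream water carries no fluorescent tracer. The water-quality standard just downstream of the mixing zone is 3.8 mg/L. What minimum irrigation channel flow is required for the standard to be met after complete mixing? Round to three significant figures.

15600 L/s

Set C_mix = 3.8: (Q·0 + 534.0·115.0) / (Q + 534.0) = 3.8
→ Q = 534.0·(115.0 − 3.8)/(3.8 − 0) = 15630 L/s.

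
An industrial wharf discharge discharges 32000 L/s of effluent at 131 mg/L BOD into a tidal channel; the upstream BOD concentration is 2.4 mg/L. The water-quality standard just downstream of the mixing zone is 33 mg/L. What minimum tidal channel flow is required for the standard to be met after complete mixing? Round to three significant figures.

Set C_mix = 33: (Q·2.400 + 32000·131.0) / (Q + 32000) = 33
→ Q = 32000·(131.0 − 33)/(33 − 2.400) = 102500 L/s.

102000 L/s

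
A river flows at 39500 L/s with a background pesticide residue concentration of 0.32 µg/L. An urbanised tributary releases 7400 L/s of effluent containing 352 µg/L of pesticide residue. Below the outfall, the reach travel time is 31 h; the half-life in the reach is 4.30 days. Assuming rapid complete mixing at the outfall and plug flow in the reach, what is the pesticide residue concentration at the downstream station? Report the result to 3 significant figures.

After mixing, C = (39500·0.3200 + 7400·352.0) / 46900 = 2617000/46900 = 55.81 µg/L.
Half-life 4.30 d → k = ln 2 / 4.30 = 0.1612 d⁻¹.
First-order decay: C = 55.81·exp(−k·t) = 55.81·0.8120 = 45.32 µg/L.

45.3 µg/L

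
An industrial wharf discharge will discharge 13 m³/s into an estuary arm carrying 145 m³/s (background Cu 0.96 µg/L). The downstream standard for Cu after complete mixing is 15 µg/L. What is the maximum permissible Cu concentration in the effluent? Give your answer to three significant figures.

At the limit, (Qr·Cr + Qe·Cₑ)/(Qr + Qe) = 15:
Cₑ = (158.0·15 − 145.0·0.9600) / 13.00 = 171.6 µg/L.

172 µg/L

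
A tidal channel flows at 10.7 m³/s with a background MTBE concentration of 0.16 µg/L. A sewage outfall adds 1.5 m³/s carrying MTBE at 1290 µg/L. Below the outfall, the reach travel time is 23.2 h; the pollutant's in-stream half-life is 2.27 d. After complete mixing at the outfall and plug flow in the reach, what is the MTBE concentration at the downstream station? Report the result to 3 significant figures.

Mixed concentration C = ΣQC/ΣQ = (10.70·0.1600 + 1.500·1290) / 12.20 = 1937/12.20 = 158.7 µg/L.
Half-life 2.27 d → k = ln 2 / 2.27 = 0.3054 d⁻¹.
Decay over the reach: 158.7·exp(−kt) = 158.7·0.7444 = 118.2 µg/L.

118 µg/L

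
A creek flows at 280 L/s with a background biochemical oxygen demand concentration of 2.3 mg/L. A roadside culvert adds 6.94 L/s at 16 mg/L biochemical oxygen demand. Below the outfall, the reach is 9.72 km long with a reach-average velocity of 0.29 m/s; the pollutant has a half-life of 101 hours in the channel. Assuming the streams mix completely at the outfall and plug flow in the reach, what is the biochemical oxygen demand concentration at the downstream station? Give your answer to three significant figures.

2.47 mg/L

Conservation of mass: C = (280.0·2.300 + 6.940·16.00) / 286.9 = 755.0/286.9 = 2.631 mg/L.
Travel time t = 9.72·1000 / 0.29 = 33520 s = 9.310 h.
Half-life 101 h → k = ln 2 / 101 = 0.006863 h⁻¹ = 0.1647 d⁻¹.
After decay, C = 2.631 × e^(−kt) = 2.631 × 0.9381 = 2.468 mg/L.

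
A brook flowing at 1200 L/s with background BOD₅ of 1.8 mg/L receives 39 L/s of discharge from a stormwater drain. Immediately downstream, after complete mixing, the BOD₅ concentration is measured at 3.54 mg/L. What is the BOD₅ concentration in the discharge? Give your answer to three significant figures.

57.1 mg/L

Mass balance: 1200·1.800 + 39.00·Cₑ = 1239·3.540
→ Cₑ = (1239·3.540 − 1200·1.800) / 39.00 = 57.08 mg/L.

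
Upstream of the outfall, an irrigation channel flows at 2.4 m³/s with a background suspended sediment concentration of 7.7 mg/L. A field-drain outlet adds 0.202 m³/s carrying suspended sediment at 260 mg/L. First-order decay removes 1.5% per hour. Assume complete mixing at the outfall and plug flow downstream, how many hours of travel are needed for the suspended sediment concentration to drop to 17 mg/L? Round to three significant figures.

31.3 h

After mixing, C = (2.400·7.700 + 0.2020·260.0) / 2.602 = 71.00/2.602 = 27.29 mg/L.
1.5%/h lost → k = −ln(1 − 0.015) = 0.01511 h⁻¹.
27.29·exp(−k·t) = 17 → t = ln(27.29/17)/k = 112700 s = 31.31 h.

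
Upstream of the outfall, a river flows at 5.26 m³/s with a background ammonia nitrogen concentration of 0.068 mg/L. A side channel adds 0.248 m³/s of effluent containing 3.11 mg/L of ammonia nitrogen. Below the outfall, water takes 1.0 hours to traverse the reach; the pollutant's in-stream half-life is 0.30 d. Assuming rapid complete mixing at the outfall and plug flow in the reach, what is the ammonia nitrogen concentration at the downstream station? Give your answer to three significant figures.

Flow-weighted average: C = (5.260·0.06800 + 0.2480·3.110) / 5.508 = 1.129/5.508 = 0.2050 mg/L.
Half-life 0.30 d → k = ln 2 / 0.30 = 2.310 d⁻¹.
Decay over the reach: 0.2050·exp(−kt) = 0.2050·0.9082 = 0.1862 mg/L.

0.186 mg/L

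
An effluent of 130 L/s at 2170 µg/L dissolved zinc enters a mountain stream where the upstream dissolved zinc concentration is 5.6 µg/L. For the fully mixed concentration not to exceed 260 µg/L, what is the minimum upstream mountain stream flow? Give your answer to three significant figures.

976 L/s

Set C_mix = 260: (Q·5.600 + 130.0·2170) / (Q + 130.0) = 260
→ Q = 130.0·(2170 − 260)/(260 − 5.600) = 976.0 L/s.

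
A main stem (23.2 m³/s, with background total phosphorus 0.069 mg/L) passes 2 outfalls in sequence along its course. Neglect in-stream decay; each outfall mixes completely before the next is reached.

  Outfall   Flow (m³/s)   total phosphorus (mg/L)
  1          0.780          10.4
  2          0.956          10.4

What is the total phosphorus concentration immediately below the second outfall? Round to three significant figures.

0.788 mg/L

Below outfall 1: Q → 23.98 m³/s, C = (23.20·0.06900 + 0.7800·10.40)/23.98 = 0.4050 mg/L.
Below outfall 2: Q → 24.94 m³/s, C = (23.98·0.4050 + 0.9560·10.40)/24.94 = 0.7882 mg/L.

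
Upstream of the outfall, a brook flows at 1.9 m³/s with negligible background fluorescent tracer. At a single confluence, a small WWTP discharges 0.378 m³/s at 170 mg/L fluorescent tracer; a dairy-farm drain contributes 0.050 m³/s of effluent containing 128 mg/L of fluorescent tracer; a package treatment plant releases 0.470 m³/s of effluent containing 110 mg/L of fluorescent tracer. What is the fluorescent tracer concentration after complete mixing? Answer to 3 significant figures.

43.7 mg/L

After mixing, C = (1.900·0 + 0.3780·170.0 + 0.05000·128.0 + 0.4700·110.0) / 2.798 = 122.4/2.798 = 43.73 mg/L.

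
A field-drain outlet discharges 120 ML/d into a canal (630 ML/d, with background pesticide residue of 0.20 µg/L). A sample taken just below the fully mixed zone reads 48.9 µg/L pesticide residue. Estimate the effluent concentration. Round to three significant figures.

Mass balance: 630.0·0.2000 + 120.0·Cₑ = 750.0·48.90
→ Cₑ = (750.0·48.90 − 630.0·0.2000) / 120.0 = 304.6 µg/L.

305 µg/L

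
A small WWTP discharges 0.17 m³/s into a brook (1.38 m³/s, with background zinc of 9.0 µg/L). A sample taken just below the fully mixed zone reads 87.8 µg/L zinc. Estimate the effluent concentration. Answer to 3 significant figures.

Mass balance: 1.380·9.000 + 0.1700·Cₑ = 1.550·87.80
→ Cₑ = (1.550·87.80 − 1.380·9.000) / 0.1700 = 727.5 µg/L.

727 µg/L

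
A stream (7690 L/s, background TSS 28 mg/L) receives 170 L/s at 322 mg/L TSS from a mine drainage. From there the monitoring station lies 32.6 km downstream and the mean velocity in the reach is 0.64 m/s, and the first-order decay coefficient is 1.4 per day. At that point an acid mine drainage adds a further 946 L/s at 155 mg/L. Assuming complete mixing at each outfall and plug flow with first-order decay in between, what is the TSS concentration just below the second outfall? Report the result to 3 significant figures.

Conservation of mass: C = (7690·28.00 + 170.0·322.0) / 7860 = 270100/7860 = 34.36 mg/L; combined flow 7860 L/s.
Travel time t = 32.6·1000 / 0.64 = 50940 s = 14.15 h.
After decay, C = 34.36 × e^(−kt) = 34.36 × 0.4381 = 15.05 mg/L.
Second outfall: C = (7860·15.05 + 946.0·155.0)/8806 = 30.09 mg/L.

30.1 mg/L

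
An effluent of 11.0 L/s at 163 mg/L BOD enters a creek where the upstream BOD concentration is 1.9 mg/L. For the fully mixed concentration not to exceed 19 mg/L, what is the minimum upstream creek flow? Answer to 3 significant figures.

Set C_mix = 19: (Q·1.900 + 11.00·163.0) / (Q + 11.00) = 19
→ Q = 11.00·(163.0 − 19)/(19 − 1.900) = 92.63 L/s.

92.6 L/s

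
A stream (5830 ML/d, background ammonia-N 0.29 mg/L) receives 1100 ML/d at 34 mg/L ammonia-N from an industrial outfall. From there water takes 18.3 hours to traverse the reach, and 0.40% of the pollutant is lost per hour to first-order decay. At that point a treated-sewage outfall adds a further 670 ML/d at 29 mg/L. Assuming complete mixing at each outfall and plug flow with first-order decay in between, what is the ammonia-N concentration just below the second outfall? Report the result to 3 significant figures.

7.34 mg/L

Conservation of mass: C = (5830·0.2900 + 1100·34.00) / 6930 = 39090/6930 = 5.641 mg/L; combined flow 6930 ML/d.
0.40%/h lost → k = −ln(1 − 0.004) = 0.004008 h⁻¹.
After decay, C = 5.641 × e^(−kt) = 5.641 × 0.9293 = 5.242 mg/L.
At the second outfall, C = (6930·5.242 + 670.0·29.00) / (6930 + 670.0) = 7.336 mg/L.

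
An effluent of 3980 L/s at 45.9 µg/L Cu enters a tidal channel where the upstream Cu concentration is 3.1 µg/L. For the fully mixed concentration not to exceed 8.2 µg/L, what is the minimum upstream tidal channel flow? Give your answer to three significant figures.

Set C_mix = 8.2: (Q·3.100 + 3980·45.90) / (Q + 3980) = 8.2
→ Q = 3980·(45.90 − 8.2)/(8.2 − 3.100) = 29420 L/s.

29400 L/s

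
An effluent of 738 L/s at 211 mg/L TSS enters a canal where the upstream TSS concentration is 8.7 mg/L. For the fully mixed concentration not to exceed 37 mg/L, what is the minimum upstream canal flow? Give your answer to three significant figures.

4540 L/s

Set C_mix = 37: (Q·8.700 + 738.0·211.0) / (Q + 738.0) = 37
→ Q = 738.0·(211.0 − 37)/(37 − 8.700) = 4538 L/s.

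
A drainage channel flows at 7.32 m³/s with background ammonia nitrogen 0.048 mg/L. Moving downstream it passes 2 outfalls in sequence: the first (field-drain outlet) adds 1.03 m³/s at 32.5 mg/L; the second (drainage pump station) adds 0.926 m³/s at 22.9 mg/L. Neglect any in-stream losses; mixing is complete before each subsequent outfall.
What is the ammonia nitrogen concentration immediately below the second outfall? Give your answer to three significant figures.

5.93 mg/L

Outfall 1: combined Q = 8.350 m³/s; C = (7.320·0.04800 + 1.030·32.50)/8.350 = 4.051 mg/L.
Outfall 2: combined Q = 9.276 m³/s; C = (8.350·4.051 + 0.9260·22.90)/9.276 = 5.933 mg/L.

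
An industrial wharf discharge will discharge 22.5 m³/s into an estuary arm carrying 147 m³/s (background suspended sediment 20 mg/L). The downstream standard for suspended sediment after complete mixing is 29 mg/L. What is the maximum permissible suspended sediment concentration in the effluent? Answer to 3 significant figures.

At the limit, (Qr·Cr + Qe·Cₑ)/(Qr + Qe) = 29:
Cₑ = (169.5·29 − 147.0·20.00) / 22.50 = 87.80 mg/L.

87.8 mg/L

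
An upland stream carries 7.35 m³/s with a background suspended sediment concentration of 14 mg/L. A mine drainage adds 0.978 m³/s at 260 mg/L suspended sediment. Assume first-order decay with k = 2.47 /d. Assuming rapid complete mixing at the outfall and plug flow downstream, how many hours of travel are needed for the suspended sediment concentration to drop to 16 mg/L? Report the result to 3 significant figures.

9.58 h

After mixing, C = (7.350·14.00 + 0.9780·260.0) / 8.328 = 357.2/8.328 = 42.89 mg/L.
42.89·exp(−k·t) = 16 → t = ln(42.89/16)/k = 34490 s = 9.581 h.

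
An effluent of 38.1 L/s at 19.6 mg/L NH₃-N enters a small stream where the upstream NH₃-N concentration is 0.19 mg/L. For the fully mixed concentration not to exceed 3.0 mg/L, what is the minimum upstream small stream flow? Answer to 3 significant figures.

Set C_mix = 3.0: (Q·0.1900 + 38.10·19.60) / (Q + 38.10) = 3.0
→ Q = 38.10·(19.60 − 3.0)/(3.0 − 0.1900) = 225.1 L/s.

225 L/s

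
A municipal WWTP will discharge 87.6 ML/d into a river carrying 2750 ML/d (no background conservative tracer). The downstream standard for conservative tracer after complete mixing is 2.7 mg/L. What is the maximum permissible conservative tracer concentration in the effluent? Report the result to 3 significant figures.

At the limit, (Qr·Cr + Qe·Cₑ)/(Qr + Qe) = 2.7:
Cₑ = (2838·2.7 − 2750·0) / 87.60 = 87.46 mg/L.

87.5 mg/L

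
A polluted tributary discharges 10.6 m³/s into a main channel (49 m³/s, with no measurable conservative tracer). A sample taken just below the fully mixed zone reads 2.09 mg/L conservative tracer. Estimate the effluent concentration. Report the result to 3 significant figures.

11.8 mg/L

Mass balance: 49.00·0 + 10.60·Cₑ = 59.60·2.090
→ Cₑ = (59.60·2.090 − 49.00·0) / 10.60 = 11.75 mg/L.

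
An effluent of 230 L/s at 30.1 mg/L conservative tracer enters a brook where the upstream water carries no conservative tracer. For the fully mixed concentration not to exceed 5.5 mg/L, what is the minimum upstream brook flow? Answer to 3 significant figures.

1030 L/s

Set C_mix = 5.5: (Q·0 + 230.0·30.10) / (Q + 230.0) = 5.5
→ Q = 230.0·(30.10 − 5.5)/(5.5 − 0) = 1029 L/s.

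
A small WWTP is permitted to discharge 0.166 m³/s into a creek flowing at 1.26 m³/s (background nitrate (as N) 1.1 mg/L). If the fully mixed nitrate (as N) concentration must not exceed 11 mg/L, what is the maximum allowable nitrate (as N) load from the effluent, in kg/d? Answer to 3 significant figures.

Mass balance at the limit: 1.260·1.100 + 0.1660·Cₑ = 1.426·11 → Cₑ = 86.14 mg/L.
Load = 0.1660 m³/s × 86.14 g/m³ × 86 400 s/d = 1236 kg/d.

1240 kg/d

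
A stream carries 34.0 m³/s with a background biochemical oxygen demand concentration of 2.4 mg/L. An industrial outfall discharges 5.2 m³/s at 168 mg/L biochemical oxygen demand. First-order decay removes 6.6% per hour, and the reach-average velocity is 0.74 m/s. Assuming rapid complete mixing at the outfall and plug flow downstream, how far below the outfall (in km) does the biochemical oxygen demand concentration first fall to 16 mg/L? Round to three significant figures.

16.4 km

Conservation of mass: C = (34.00·2.400 + 5.200·168.0) / 39.20 = 955.2/39.20 = 24.37 mg/L.
6.6%/h lost → k = −ln(1 − 0.066) = 0.06828 h⁻¹.
Set 24.37·exp(−k·t) = 16 → t = ln(24.37/16)/k = 22180 s = 6.161 h.
Distance = v·t = 0.74·22180 = 16410 m = 16.41 km.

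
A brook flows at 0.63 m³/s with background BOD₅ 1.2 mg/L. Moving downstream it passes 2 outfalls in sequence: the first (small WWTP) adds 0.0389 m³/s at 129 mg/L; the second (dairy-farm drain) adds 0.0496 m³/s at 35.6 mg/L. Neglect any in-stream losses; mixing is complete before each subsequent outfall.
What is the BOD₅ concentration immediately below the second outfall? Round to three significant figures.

Below outfall 1: Q → 0.6689 m³/s, C = (0.6300·1.200 + 0.03890·129.0)/0.6689 = 8.632 mg/L.
Below outfall 2: Q → 0.7185 m³/s, C = (0.6689·8.632 + 0.04960·35.60)/0.7185 = 10.49 mg/L.

10.5 mg/L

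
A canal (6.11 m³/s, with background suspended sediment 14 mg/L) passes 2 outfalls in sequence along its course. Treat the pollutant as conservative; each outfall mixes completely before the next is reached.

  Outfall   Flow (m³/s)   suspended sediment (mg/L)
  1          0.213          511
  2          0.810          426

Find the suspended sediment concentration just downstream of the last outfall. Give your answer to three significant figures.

75.6 mg/L

Below outfall 1: Q → 6.323 m³/s, C = (6.110·14.00 + 0.2130·511.0)/6.323 = 30.74 mg/L.
Below outfall 2: Q → 7.133 m³/s, C = (6.323·30.74 + 0.8100·426.0)/7.133 = 75.63 mg/L.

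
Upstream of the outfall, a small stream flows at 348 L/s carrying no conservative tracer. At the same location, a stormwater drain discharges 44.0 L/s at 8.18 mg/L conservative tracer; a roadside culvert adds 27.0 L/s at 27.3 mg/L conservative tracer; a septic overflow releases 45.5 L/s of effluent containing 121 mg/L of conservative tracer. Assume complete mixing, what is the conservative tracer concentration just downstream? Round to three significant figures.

14.2 mg/L

Conservation of mass: C = (348.0·0 + 44.00·8.180 + 27.00·27.30 + 45.50·121.0) / 464.5 = 6603/464.5 = 14.21 mg/L.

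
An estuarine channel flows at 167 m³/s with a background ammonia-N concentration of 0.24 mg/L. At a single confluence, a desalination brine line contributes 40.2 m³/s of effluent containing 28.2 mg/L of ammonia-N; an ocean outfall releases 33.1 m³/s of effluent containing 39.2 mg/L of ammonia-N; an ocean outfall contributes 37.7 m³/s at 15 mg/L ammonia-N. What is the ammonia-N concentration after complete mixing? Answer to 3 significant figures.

10.9 mg/L

Mixed concentration C = ΣQC/ΣQ = (167.0·0.2400 + 40.20·28.20 + 33.10·39.20 + 37.70·15.00) / 278.0 = 3037/278.0 = 10.92 mg/L.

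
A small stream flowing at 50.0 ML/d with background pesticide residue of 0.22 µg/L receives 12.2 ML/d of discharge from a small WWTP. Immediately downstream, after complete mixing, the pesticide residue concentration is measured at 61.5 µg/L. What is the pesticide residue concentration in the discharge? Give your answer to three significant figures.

313 µg/L

Mass balance: 50.00·0.2200 + 12.20·Cₑ = 62.20·61.50
→ Cₑ = (62.20·61.50 − 50.00·0.2200) / 12.20 = 312.6 µg/L.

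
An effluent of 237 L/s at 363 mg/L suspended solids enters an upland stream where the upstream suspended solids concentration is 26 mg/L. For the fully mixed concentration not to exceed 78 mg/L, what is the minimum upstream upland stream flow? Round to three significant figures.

1300 L/s

Set C_mix = 78: (Q·26.00 + 237.0·363.0) / (Q + 237.0) = 78
→ Q = 237.0·(363.0 − 78)/(78 − 26.00) = 1299 L/s.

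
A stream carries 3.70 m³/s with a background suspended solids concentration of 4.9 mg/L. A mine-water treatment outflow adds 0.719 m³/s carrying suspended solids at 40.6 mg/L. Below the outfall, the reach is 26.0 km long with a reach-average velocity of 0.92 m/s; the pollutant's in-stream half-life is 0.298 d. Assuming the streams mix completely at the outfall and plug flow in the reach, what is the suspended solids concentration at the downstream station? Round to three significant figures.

Conservation of mass: C = (3.700·4.900 + 0.7190·40.60) / 4.419 = 47.32/4.419 = 10.71 mg/L.
Travel time t = 26.0·1000 / 0.92 = 28260 s = 7.850 h.
Half-life 0.298 d → k = ln 2 / 0.298 = 2.326 d⁻¹.
Applying C = C₀e^(−kt): 10.71 × 0.4673 = 5.004 mg/L.

5.00 mg/L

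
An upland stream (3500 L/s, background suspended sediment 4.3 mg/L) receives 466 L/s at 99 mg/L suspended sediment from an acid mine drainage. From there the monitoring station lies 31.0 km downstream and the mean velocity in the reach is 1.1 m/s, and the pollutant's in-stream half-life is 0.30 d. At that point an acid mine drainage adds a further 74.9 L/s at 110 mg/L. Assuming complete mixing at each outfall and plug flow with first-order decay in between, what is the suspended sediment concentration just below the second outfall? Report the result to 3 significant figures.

9.17 mg/L

Flow-weighted average: C = (3500·4.300 + 466.0·99.00) / 3966 = 61180/3966 = 15.43 mg/L; combined flow 3966 L/s.
Travel time t = 31.0·1000 / 1.1 = 28180 s = 7.828 h.
Half-life 0.30 d → k = ln 2 / 0.30 = 2.310 d⁻¹.
Decay over the reach: 15.43·exp(−kt) = 15.43·0.4707 = 7.261 mg/L.
At the second outfall, C = (3966·7.261 + 74.90·110.0) / (3966 + 74.90) = 9.165 mg/L.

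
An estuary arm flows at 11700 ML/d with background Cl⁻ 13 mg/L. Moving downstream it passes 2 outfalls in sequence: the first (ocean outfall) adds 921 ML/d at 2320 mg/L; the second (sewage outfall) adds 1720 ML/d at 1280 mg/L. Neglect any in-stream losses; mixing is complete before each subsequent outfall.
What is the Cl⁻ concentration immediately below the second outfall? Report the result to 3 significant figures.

313 mg/L

After outfall 1: Q = 11700 + 921.0 = 12620 ML/d; C = (11700·13.00 + 921.0·2320)/12620 = 181.4 mg/L.
After outfall 2: Q = 12620 + 1720 = 14340 ML/d; C = (12620·181.4 + 1720·1280)/14340 = 313.1 mg/L.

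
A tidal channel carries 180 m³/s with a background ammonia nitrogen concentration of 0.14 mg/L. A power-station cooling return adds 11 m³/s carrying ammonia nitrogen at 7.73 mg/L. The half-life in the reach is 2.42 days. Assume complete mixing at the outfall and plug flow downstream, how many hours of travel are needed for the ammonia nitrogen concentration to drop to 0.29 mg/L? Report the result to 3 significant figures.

Conservation of mass: C = (180.0·0.1400 + 11.00·7.730) / 191.0 = 110.2/191.0 = 0.5771 mg/L.
Half-life 2.42 d → k = ln 2 / 2.42 = 0.2864 d⁻¹.
0.5771·exp(−k·t) = 0.29 → t = ln(0.5771/0.29)/k = 207600 s = 57.66 h.

57.7 h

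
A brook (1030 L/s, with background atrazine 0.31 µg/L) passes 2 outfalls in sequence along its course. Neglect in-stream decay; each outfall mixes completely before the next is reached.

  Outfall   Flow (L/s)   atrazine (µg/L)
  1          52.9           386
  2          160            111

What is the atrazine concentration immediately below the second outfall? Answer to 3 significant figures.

31.0 µg/L

Outfall 1: combined Q = 1083 L/s; C = (1030·0.3100 + 52.90·386.0)/1083 = 19.15 µg/L.
Outfall 2: combined Q = 1243 L/s; C = (1083·19.15 + 160.0·111.0)/1243 = 30.97 µg/L.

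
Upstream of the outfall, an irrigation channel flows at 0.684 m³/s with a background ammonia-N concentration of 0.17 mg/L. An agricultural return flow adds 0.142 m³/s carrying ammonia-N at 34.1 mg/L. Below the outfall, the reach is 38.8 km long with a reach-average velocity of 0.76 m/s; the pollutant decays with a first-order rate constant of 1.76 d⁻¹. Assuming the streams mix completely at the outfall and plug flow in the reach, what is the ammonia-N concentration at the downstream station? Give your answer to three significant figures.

Conservation of mass: C = (0.6840·0.1700 + 0.1420·34.10) / 0.8260 = 4.958/0.8260 = 6.003 mg/L.
Travel time t = 38.8·1000 / 0.76 = 51050 s = 14.18 h.
First-order decay: C = 6.003·exp(−k·t) = 6.003·0.3535 = 2.122 mg/L.

2.12 mg/L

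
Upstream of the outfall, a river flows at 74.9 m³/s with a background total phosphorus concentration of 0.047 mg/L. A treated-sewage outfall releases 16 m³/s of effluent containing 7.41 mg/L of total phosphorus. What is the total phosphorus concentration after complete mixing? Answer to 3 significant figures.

Flow-weighted average: C = (74.90·0.04700 + 16.00·7.410) / 90.90 = 122.1/90.90 = 1.343 mg/L.

1.34 mg/L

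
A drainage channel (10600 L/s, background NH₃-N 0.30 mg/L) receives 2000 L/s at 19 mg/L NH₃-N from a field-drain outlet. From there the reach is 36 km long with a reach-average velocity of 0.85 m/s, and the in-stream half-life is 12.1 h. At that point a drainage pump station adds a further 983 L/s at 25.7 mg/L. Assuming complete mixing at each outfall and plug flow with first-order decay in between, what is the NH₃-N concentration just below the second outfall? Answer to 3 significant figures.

3.41 mg/L

Mass balance: C = (10600·0.3000 + 2000·19.00) / 12600 = 41180/12600 = 3.268 mg/L; combined flow 12600 L/s.
Travel time t = 36·1000 / 0.85 = 42350 s = 11.76 h.
Half-life 12.1 h → k = ln 2 / 12.1 = 0.05728 h⁻¹ = 1.375 d⁻¹.
First-order decay: C = 3.268·exp(−k·t) = 3.268·0.5097 = 1.666 mg/L.
At the second outfall, C = (12600·1.666 + 983.0·25.70) / (12600 + 983.0) = 3.405 mg/L.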